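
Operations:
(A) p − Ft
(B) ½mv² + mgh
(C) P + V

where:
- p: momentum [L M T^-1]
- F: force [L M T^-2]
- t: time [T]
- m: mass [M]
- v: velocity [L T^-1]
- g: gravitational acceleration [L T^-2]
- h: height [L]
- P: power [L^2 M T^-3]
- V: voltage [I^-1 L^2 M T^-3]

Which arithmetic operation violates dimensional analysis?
(C) P + V

(A) p − Ft: p [L M T^-1] and Ft [L M T^-1] — same dimensions ✓
(B) ½mv² + mgh: ½mv² [L^2 M T^-2] and mgh [L^2 M T^-2] — same dimensions ✓
(C) P + V: P [L^2 M T^-3] and V [I^-1 L^2 M T^-3] — different dimensions cannot be added/subtracted ✗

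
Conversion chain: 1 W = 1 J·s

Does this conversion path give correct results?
The chain is incorrect (it contains an error).

Incorrect: Watt is J/s, not J·s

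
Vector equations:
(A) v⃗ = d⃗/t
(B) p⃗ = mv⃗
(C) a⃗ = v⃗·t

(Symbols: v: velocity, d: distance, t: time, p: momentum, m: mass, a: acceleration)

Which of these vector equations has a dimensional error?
(C) a⃗ = v⃗·t

(A) v⃗ = d⃗/t: LHS [L T^-1], RHS [L T^-1] ✓ — displacement (vector) divided by time (scalar)
(B) p⃗ = mv⃗: LHS [L M T^-1], RHS [L M T^-1] ✓ — mass (scalar) times velocity (vector)
(C) a⃗ = v⃗·t: LHS [L T^-2], RHS [L] ✗ — acceleration is velocity per time; should be v⃗/t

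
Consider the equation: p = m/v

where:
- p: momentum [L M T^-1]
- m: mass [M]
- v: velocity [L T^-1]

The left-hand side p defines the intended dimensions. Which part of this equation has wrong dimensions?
The right-hand side term m/v

p has dimensions [L M T^-1], but m/v has dimensions [L^-1 M T], so the term m/v is dimensionally wrong for p.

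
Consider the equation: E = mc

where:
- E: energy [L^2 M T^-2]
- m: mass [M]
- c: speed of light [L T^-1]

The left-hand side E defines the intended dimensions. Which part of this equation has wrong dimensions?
The right-hand side term mc

E has dimensions [L^2 M T^-2], but mc has dimensions [L M T^-1], so the term mc is dimensionally wrong for E.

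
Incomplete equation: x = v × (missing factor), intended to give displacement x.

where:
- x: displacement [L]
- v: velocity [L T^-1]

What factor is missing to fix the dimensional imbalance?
t (time), dimensions [T]

x has dimensions [L] and v has dimensions [L T^-1].
The missing factor must have dimensions [L] / [L T^-1] = [T], i.e. time (t).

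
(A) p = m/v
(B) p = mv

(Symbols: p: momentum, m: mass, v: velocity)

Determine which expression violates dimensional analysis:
(A)

(A) p = m/v: LHS [L M T^-1], RHS [L^-1 M T] ✗
(B) p = mv: LHS [L M T^-1], RHS [L M T^-1] ✓

Expression (A) p = m/v is dimensionally incorrect.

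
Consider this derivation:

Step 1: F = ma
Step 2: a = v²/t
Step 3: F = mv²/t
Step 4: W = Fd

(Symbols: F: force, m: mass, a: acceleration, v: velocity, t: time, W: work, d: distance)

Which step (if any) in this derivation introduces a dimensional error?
Step 2

Step 1: F = ma → LHS [L M T^-2], RHS [L M T^-2] ✓
Step 2: a = v²/t → LHS [L T^-2], RHS [L^2 T^-3] ✗

The first dimensional inconsistency appears in step 2: a = v²/t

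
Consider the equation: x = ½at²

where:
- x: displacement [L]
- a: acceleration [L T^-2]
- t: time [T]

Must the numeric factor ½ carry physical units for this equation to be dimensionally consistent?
No

x has dimensions [L] and at² already has dimensions [L], so the equation balances without ½ contributing any dimensions. ½ is a pure (dimensionless) number; changing or removing it would not affect dimensional consistency.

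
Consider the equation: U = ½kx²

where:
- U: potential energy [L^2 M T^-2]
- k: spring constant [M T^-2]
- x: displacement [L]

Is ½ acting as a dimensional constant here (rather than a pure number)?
No

U has dimensions [L^2 M T^-2] and kx² already has dimensions [L^2 M T^-2], so the equation balances without ½ contributing any dimensions. ½ is a pure (dimensionless) number; changing or removing it would not affect dimensional consistency.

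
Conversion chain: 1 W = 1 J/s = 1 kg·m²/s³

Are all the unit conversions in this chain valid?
The chain is correct (no errors).

Correct: Watt is Joule per second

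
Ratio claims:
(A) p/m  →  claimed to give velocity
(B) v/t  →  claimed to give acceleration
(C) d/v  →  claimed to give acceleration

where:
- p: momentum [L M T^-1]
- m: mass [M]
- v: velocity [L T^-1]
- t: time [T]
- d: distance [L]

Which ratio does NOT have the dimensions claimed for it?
(C) d/v does not give acceleration

(A) p/m: [L T^-1] = velocity [L T^-1] ✓
(B) v/t: [L T^-2] = acceleration [L T^-2] ✓
(C) d/v: [T] ≠ acceleration [L T^-2] ✗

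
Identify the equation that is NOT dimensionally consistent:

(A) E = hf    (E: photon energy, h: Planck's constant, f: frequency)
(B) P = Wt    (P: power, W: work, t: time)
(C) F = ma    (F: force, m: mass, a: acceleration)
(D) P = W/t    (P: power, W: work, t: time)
(B) P = Wt

The equation (B) P = Wt is dimensionally incorrect.

LHS (P): [L^2 M T^-3]
RHS (Wt): [L^2 M T^-1] ✗

The dimensions do not match. The other three equations balance.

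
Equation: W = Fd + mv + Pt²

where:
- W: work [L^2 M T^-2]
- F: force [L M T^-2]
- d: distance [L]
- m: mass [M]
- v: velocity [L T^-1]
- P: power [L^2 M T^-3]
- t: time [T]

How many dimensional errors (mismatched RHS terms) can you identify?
2

LHS W: [L^2 M T^-2]
- Fd: [L^2 M T^-2] ✓
- mv: [L M T^-1] ✗
- Pt²: [L^2 M T^-1] ✗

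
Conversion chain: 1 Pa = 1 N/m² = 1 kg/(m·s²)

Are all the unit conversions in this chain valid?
The chain is correct (no errors).

Correct: Pascal is Newton per square meter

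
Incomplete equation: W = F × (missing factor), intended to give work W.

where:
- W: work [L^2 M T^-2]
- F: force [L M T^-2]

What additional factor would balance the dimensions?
d (distance), dimensions [L]

W has dimensions [L^2 M T^-2] and F has dimensions [L M T^-2].
The missing factor must have dimensions [L^2 M T^-2] / [L M T^-2] = [L], i.e. distance (d).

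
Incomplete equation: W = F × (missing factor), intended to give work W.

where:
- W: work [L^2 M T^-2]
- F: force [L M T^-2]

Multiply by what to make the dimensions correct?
d (distance), dimensions [L]

W has dimensions [L^2 M T^-2] and F has dimensions [L M T^-2].
The missing factor must have dimensions [L^2 M T^-2] / [L M T^-2] = [L], i.e. distance (d).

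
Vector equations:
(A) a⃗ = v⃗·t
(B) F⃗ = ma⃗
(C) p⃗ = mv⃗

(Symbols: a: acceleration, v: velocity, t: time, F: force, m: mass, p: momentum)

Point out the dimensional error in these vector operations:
(A) a⃗ = v⃗·t

(A) a⃗ = v⃗·t: LHS [L T^-2], RHS [L] ✗ — acceleration is velocity per time; should be v⃗/t
(B) F⃗ = ma⃗: LHS [L M T^-2], RHS [L M T^-2] ✓ — Force and acceleration are vectors, mass is a scalar
(C) p⃗ = mv⃗: LHS [L M T^-1], RHS [L M T^-1] ✓ — mass (scalar) times velocity (vector)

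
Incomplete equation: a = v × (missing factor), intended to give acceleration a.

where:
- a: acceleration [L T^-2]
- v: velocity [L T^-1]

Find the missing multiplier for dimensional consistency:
1/t (inverse time), dimensions [T^-1]

a has dimensions [L T^-2] and v has dimensions [L T^-1].
The missing factor must have dimensions [L T^-2] / [L T^-1] = [T^-1], i.e. inverse time (1/t).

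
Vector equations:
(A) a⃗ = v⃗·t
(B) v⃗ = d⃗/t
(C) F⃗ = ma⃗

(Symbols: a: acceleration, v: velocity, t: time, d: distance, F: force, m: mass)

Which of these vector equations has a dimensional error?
(A) a⃗ = v⃗·t

(A) a⃗ = v⃗·t: LHS [L T^-2], RHS [L] ✗ — acceleration is velocity per time; should be v⃗/t
(B) v⃗ = d⃗/t: LHS [L T^-1], RHS [L T^-1] ✓ — displacement (vector) divided by time (scalar)
(C) F⃗ = ma⃗: LHS [L M T^-2], RHS [L M T^-2] ✓ — Force and acceleration are vectors, mass is a scalar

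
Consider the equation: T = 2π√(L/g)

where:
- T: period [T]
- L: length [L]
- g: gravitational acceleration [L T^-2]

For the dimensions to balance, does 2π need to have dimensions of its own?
No

T has dimensions [T] and √(L/g) already has dimensions [T], so the equation balances without 2π contributing any dimensions. 2π is a pure (dimensionless) number; changing or removing it would not affect dimensional consistency.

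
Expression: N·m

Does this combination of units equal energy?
Yes

The expression N·m has dimensions [L^2 M T^-2], which is exactly energy [L^2 M T^-2].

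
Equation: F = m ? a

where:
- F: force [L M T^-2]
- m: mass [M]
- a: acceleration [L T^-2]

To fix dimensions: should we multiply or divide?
multiplication (×): F = m × a

F [L M T^-2]; m [M]; a [L T^-2].
m × a → [L M T^-2] ✓
m ÷ a → [L^-1 M T^2] ✗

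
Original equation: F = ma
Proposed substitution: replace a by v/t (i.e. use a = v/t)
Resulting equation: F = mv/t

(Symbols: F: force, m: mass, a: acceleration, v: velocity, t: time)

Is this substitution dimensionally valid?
Yes

[a] = [L T^-2] and [v/t] = [L T^-2]. These match, so the substitution replaces a quantity by one of the same dimensions and the result F = mv/t has LHS [L M T^-2] vs RHS [L M T^-2] — still consistent.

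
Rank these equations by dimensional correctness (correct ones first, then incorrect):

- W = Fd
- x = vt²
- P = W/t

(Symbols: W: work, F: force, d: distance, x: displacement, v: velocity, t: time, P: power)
Dimensionally correct: W = Fd, P = W/t
Dimensionally incorrect: x = vt²
Ordered (correct first, then incorrect): W = Fd, P = W/t, x = vt²

- W = Fd: LHS [L^2 M T^-2], RHS [L^2 M T^-2] → correct ✓
- x = vt²: LHS [L], RHS [L T] → incorrect ✗
- P = W/t: LHS [L^2 M T^-3], RHS [L^2 M T^-3] → correct ✓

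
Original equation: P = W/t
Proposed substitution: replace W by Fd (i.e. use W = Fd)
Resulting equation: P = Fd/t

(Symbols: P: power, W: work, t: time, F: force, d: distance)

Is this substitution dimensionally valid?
Yes

[W] = [L^2 M T^-2] and [Fd] = [L^2 M T^-2]. These match, so the substitution replaces a quantity by one of the same dimensions and the result P = Fd/t has LHS [L^2 M T^-3] vs RHS [L^2 M T^-3] — still consistent.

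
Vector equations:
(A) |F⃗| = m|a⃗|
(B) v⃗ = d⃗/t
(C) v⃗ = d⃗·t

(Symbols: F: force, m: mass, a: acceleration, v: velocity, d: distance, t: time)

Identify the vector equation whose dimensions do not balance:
(C) v⃗ = d⃗·t

(A) |F⃗| = m|a⃗|: LHS [L M T^-2], RHS [L M T^-2] ✓ — magnitudes of vectors are scalars
(B) v⃗ = d⃗/t: LHS [L T^-1], RHS [L T^-1] ✓ — displacement (vector) divided by time (scalar)
(C) v⃗ = d⃗·t: LHS [L T^-1], RHS [L T] ✗ — velocity is displacement per time; should be d⃗/t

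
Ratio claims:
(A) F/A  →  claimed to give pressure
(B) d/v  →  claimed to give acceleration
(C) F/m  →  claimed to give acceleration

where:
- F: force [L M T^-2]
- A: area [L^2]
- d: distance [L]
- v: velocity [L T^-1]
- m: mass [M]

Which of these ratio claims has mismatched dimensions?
(B) d/v does not give acceleration

(A) F/A: [L^-1 M T^-2] = pressure [L^-1 M T^-2] ✓
(B) d/v: [T] ≠ acceleration [L T^-2] ✗
(C) F/m: [L T^-2] = acceleration [L T^-2] ✓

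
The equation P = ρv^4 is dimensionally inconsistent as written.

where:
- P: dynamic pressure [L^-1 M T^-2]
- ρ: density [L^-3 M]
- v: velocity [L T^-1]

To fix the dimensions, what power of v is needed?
The exponent of v should be 2: P = ρv^2

The LHS P has dimensions [L^-1 M T^-2]; v has dimensions [L T^-1].
As written, the RHS ρv^4 (exponent 4 on v) has dimensions [L M T^-4], which does not match.
With exponent 2, the RHS ρv^2 has dimensions [L^-1 M T^-2], matching the LHS.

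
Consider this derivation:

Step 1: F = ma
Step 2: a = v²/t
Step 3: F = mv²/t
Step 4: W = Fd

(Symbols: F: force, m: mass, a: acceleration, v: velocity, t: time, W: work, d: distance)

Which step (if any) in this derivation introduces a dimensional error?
Step 2

Step 1: F = ma → LHS [L M T^-2], RHS [L M T^-2] ✓
Step 2: a = v²/t → LHS [L T^-2], RHS [L^2 T^-3] ✗

The first dimensional inconsistency appears in step 2: a = v²/t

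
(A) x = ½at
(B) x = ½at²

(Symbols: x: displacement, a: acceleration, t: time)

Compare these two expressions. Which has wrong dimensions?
(A)

(A) x = ½at: LHS [L], RHS [L T^-1] ✗
(B) x = ½at²: LHS [L], RHS [L] ✓

Expression (A) x = ½at is dimensionally incorrect.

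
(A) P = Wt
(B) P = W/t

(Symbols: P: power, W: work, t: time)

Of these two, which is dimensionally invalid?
(A)

(A) P = Wt: LHS [L^2 M T^-3], RHS [L^2 M T^-1] ✗
(B) P = W/t: LHS [L^2 M T^-3], RHS [L^2 M T^-3] ✓

Expression (A) P = Wt is dimensionally incorrect.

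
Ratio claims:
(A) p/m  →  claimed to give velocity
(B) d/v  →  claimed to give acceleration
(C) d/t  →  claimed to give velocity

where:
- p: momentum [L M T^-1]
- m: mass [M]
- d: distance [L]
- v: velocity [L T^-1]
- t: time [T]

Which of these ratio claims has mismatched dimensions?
(B) d/v does not give acceleration

(A) p/m: [L T^-1] = velocity [L T^-1] ✓
(B) d/v: [T] ≠ acceleration [L T^-2] ✗
(C) d/t: [L T^-1] = velocity [L T^-1] ✓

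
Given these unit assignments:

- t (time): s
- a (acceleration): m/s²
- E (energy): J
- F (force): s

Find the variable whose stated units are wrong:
F

The variable F (force) should have units N, not s.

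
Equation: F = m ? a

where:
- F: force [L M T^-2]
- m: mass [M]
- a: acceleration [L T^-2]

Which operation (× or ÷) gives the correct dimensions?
multiplication (×): F = m × a

F [L M T^-2]; m [M]; a [L T^-2].
m × a → [L M T^-2] ✓
m ÷ a → [L^-1 M T^2] ✗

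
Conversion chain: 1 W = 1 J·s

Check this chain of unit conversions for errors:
The chain is incorrect (it contains an error).

Incorrect: Watt is J/s, not J·s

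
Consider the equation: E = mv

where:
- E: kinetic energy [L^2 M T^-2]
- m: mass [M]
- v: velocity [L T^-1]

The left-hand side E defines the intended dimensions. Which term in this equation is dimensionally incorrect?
The right-hand side term mv

E has dimensions [L^2 M T^-2], but mv has dimensions [L M T^-1], so the term mv is dimensionally wrong for E.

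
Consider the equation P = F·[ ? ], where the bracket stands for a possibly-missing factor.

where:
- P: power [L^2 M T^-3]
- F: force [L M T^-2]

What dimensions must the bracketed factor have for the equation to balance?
[L T^-1] — velocity (e.g. v)

P has dimensions [L^2 M T^-3]; F has dimensions [L M T^-2].
The bracketed factor must supply [L^2 M T^-3] / [L M T^-2] = [L T^-1].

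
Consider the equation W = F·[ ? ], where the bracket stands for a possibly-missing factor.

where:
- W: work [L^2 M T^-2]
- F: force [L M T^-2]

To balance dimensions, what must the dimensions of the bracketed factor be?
[L] — length (e.g. a distance d)

W has dimensions [L^2 M T^-2]; F has dimensions [L M T^-2].
The bracketed factor must supply [L^2 M T^-2] / [L M T^-2] = [L].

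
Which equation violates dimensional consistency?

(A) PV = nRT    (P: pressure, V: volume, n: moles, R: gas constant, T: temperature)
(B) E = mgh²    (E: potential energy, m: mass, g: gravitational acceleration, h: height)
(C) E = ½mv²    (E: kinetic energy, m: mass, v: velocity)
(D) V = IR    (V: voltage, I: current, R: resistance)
(B) E = mgh²

The equation (B) E = mgh² is dimensionally incorrect.

LHS (E): [L^2 M T^-2]
RHS (mgh²): [L^3 M T^-2] ✗

The dimensions do not match. The other three equations balance.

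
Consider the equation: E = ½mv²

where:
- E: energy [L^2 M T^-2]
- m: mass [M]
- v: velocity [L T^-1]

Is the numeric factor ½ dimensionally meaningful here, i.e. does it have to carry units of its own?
No

E has dimensions [L^2 M T^-2] and mv² already has dimensions [L^2 M T^-2], so the equation balances without ½ contributing any dimensions. ½ is a pure (dimensionless) number; changing or removing it would not affect dimensional consistency.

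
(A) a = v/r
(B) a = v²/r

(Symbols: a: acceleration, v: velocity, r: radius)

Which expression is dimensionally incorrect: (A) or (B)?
(A)

(A) a = v/r: LHS [L T^-2], RHS [T^-1] ✗
(B) a = v²/r: LHS [L T^-2], RHS [L T^-2] ✓

Expression (A) a = v/r is dimensionally incorrect.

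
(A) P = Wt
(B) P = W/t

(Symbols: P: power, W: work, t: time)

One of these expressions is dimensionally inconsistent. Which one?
(A)

(A) P = Wt: LHS [L^2 M T^-3], RHS [L^2 M T^-1] ✗
(B) P = W/t: LHS [L^2 M T^-3], RHS [L^2 M T^-3] ✓

Expression (A) P = Wt is dimensionally incorrect.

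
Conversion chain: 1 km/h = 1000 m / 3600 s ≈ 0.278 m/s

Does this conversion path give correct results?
The chain is correct (no errors).

Correct: 1 km = 1000 m, 1 h = 3600 s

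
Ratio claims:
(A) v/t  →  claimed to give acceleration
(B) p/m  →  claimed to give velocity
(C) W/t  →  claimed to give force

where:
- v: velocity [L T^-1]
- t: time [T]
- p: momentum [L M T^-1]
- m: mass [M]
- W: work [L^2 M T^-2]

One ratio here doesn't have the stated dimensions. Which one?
(C) W/t does not give force

(A) v/t: [L T^-2] = acceleration [L T^-2] ✓
(B) p/m: [L T^-1] = velocity [L T^-1] ✓
(C) W/t: [L^2 M T^-3] ≠ force [L M T^-2] ✗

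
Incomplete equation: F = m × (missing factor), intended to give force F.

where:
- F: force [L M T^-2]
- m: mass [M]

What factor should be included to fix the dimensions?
a (acceleration), dimensions [L T^-2]

F has dimensions [L M T^-2] and m has dimensions [M].
The missing factor must have dimensions [L M T^-2] / [M] = [L T^-2], i.e. acceleration (a).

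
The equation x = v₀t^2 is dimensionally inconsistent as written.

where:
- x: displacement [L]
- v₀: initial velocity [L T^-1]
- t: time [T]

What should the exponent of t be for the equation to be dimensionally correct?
The exponent of t should be 1: x = v₀t

The LHS x has dimensions [L]; t has dimensions [T].
As written, the RHS v₀t^2 (exponent 2 on t) has dimensions [L T], which does not match.
With exponent 1, the RHS v₀t has dimensions [L], matching the LHS.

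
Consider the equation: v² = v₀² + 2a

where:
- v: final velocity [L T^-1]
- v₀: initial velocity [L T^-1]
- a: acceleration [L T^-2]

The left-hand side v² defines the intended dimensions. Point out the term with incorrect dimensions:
The term 2a

Checking each RHS term against the LHS:
- v₀²: [L^2 T^-2] — matches v² [L^2 T^-2] ✓
- 2a: [L T^-2] — does NOT match v² [L^2 T^-2] ✗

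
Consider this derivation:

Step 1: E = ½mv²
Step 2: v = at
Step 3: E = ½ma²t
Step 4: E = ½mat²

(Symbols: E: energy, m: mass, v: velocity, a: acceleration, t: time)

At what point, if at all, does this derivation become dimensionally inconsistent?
Step 3

Step 1: E = ½mv² → LHS [L^2 M T^-2], RHS [L^2 M T^-2] ✓
Step 2: v = at → LHS [L T^-1], RHS [L T^-1] ✓
Step 3: E = ½ma²t → LHS [L^2 M T^-2], RHS [L^2 M T^-3] ✗

The first dimensional inconsistency appears in step 3: E = ½ma²t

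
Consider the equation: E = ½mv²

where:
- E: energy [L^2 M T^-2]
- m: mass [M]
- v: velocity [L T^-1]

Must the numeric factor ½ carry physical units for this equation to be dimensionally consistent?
No

E has dimensions [L^2 M T^-2] and mv² already has dimensions [L^2 M T^-2], so the equation balances without ½ contributing any dimensions. ½ is a pure (dimensionless) number; changing or removing it would not affect dimensional consistency.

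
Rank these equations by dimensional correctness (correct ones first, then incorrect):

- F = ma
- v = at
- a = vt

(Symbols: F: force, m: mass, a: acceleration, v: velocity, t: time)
Dimensionally correct: F = ma, v = at
Dimensionally incorrect: a = vt
Ordered (correct first, then incorrect): F = ma, v = at, a = vt

- F = ma: LHS [L M T^-2], RHS [L M T^-2] → correct ✓
- v = at: LHS [L T^-1], RHS [L T^-1] → correct ✓
- a = vt: LHS [L T^-2], RHS [L] → incorrect ✗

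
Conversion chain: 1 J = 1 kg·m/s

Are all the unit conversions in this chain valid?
The chain is incorrect (it contains an error).

Incorrect: Joule is kg·m²/s², not kg·m/s (that is momentum)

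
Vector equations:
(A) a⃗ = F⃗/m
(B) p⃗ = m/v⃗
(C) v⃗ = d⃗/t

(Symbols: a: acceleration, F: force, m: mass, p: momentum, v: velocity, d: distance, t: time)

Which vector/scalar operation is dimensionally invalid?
(B) p⃗ = m/v⃗

(A) a⃗ = F⃗/m: LHS [L T^-2], RHS [L T^-2] ✓ — force (vector) divided by mass (scalar)
(B) p⃗ = m/v⃗: LHS [L M T^-1], RHS [L^-1 M T] ✗ — momentum is mass times velocity; should be mv⃗ (and division by a vector is undefined)
(C) v⃗ = d⃗/t: LHS [L T^-1], RHS [L T^-1] ✓ — displacement (vector) divided by time (scalar)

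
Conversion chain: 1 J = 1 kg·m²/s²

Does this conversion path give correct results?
The chain is correct (no errors).

Correct: Joule is defined as kg·m²/s²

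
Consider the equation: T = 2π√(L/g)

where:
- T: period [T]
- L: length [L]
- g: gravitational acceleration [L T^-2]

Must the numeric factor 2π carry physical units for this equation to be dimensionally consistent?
No

T has dimensions [T] and √(L/g) already has dimensions [T], so the equation balances without 2π contributing any dimensions. 2π is a pure (dimensionless) number; changing or removing it would not affect dimensional consistency.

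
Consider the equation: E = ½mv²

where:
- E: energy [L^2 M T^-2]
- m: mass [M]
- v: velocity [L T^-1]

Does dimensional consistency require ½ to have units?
No

E has dimensions [L^2 M T^-2] and mv² already has dimensions [L^2 M T^-2], so the equation balances without ½ contributing any dimensions. ½ is a pure (dimensionless) number; changing or removing it would not affect dimensional consistency.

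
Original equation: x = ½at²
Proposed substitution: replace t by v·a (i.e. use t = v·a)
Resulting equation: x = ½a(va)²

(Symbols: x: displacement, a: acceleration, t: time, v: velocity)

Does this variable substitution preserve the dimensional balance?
No

[t] = [T] and [v·a] = [L^2 T^-3]. These differ, so the substitution replaces a quantity by one of different dimensions and the result x = ½a(va)² has LHS [L] vs RHS [L^5 T^-8] — inconsistent.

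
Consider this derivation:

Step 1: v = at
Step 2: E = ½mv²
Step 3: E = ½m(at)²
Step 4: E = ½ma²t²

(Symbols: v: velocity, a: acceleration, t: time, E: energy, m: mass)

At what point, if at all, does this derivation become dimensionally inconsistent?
No step introduces an error — all steps are dimensionally consistent.

Step 1: v = at → LHS [L T^-1], RHS [L T^-1] ✓
Step 2: E = ½mv² → LHS [L^2 M T^-2], RHS [L^2 M T^-2] ✓
Step 3: E = ½m(at)² → LHS [L^2 M T^-2], RHS [L^2 M T^-2] ✓
Step 4: E = ½ma²t² → LHS [L^2 M T^-2], RHS [L^2 M T^-2] ✓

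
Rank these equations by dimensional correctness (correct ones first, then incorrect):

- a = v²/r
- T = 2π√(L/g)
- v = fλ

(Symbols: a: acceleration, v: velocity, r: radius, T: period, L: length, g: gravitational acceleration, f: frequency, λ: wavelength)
Dimensionally correct: a = v²/r, T = 2π√(L/g), v = fλ
Dimensionally incorrect: none
Ordered (correct first, then incorrect): a = v²/r, T = 2π√(L/g), v = fλ

- a = v²/r: LHS [L T^-2], RHS [L T^-2] → correct ✓
- T = 2π√(L/g): LHS [T], RHS [T] → correct ✓
- v = fλ: LHS [L T^-1], RHS [L T^-1] → correct ✓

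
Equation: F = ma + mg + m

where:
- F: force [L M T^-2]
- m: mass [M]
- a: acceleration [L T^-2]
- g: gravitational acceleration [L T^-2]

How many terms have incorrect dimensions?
1

LHS F: [L M T^-2]
- ma: [L M T^-2] ✓
- mg: [L M T^-2] ✓
- m: [M] ✗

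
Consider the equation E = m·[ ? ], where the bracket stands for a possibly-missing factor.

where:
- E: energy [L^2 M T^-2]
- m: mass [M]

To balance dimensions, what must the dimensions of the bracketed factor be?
[L^2 T^-2] — velocity squared (e.g. v²)

E has dimensions [L^2 M T^-2]; m has dimensions [M].
The bracketed factor must supply [L^2 M T^-2] / [M] = [L^2 T^-2].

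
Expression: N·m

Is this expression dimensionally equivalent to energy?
Yes

The expression N·m has dimensions [L^2 M T^-2], which is exactly energy [L^2 M T^-2].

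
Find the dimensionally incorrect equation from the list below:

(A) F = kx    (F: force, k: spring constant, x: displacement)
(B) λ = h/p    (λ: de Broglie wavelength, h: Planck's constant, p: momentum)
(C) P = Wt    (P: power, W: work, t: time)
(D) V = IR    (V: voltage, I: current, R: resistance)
(C) P = Wt

The equation (C) P = Wt is dimensionally incorrect.

LHS (P): [L^2 M T^-3]
RHS (Wt): [L^2 M T^-1] ✗

The dimensions do not match. The other three equations balance.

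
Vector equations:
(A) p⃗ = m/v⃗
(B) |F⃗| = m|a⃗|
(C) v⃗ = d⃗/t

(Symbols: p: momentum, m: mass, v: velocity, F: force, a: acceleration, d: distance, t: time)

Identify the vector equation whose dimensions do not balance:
(A) p⃗ = m/v⃗

(A) p⃗ = m/v⃗: LHS [L M T^-1], RHS [L^-1 M T] ✗ — momentum is mass times velocity; should be mv⃗ (and division by a vector is undefined)
(B) |F⃗| = m|a⃗|: LHS [L M T^-2], RHS [L M T^-2] ✓ — magnitudes of vectors are scalars
(C) v⃗ = d⃗/t: LHS [L T^-1], RHS [L T^-1] ✓ — displacement (vector) divided by time (scalar)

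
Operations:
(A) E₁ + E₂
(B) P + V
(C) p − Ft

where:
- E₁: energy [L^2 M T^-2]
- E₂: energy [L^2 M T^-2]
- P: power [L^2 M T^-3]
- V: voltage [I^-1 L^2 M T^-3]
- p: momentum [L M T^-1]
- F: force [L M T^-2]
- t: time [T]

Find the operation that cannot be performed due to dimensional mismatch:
(B) P + V

(A) E₁ + E₂: E₁ [L^2 M T^-2] and E₂ [L^2 M T^-2] — same dimensions ✓
(B) P + V: P [L^2 M T^-3] and V [I^-1 L^2 M T^-3] — different dimensions cannot be added/subtracted ✗
(C) p − Ft: p [L M T^-1] and Ft [L M T^-1] — same dimensions ✓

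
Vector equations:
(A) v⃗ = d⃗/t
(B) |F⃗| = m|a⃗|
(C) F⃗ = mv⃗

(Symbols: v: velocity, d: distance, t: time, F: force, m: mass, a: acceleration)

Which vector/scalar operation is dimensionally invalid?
(C) F⃗ = mv⃗

(A) v⃗ = d⃗/t: LHS [L T^-1], RHS [L T^-1] ✓ — displacement (vector) divided by time (scalar)
(B) |F⃗| = m|a⃗|: LHS [L M T^-2], RHS [L M T^-2] ✓ — magnitudes of vectors are scalars
(C) F⃗ = mv⃗: LHS [L M T^-2], RHS [L M T^-1] ✗ — mass times velocity is momentum, not force; should be ma⃗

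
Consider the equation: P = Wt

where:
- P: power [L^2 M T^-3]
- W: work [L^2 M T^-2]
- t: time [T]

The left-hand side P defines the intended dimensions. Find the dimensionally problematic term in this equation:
The right-hand side term Wt

P has dimensions [L^2 M T^-3], but Wt has dimensions [L^2 M T^-1], so the term Wt is dimensionally wrong for P.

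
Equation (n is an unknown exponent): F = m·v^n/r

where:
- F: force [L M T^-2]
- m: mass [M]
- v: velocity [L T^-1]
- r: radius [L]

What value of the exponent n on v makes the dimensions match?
n = 2

F has dimensions [L M T^-2]; v has dimensions [L T^-1].
The rest of the RHS has dimensions [L^-1 M], so v^n must supply [L^2 T^-2].
With n = 2: m·v^2/r has dimensions [L M T^-2], matching the LHS ✓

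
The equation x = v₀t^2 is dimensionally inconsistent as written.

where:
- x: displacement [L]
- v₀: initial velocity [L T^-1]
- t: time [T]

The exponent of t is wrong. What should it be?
The exponent of t should be 1: x = v₀t

The LHS x has dimensions [L]; t has dimensions [T].
As written, the RHS v₀t^2 (exponent 2 on t) has dimensions [L T], which does not match.
With exponent 1, the RHS v₀t has dimensions [L], matching the LHS.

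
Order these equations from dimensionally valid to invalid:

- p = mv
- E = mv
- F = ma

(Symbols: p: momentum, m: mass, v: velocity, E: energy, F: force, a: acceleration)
Dimensionally correct: p = mv, F = ma
Dimensionally incorrect: E = mv
Ordered (correct first, then incorrect): p = mv, F = ma, E = mv

- p = mv: LHS [L M T^-1], RHS [L M T^-1] → correct ✓
- E = mv: LHS [L^2 M T^-2], RHS [L M T^-1] → incorrect ✗
- F = ma: LHS [L M T^-2], RHS [L M T^-2] → correct ✓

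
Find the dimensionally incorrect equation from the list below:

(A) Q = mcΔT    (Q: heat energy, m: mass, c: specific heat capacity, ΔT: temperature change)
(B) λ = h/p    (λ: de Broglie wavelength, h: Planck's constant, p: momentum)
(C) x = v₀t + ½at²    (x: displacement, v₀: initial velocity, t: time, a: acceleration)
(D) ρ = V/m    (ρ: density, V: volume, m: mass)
(D) ρ = V/m

The equation (D) ρ = V/m is dimensionally incorrect.

LHS (ρ): [L^-3 M]
RHS (V/m): [L^3 M^-1] ✗

The dimensions do not match. The other three equations balance.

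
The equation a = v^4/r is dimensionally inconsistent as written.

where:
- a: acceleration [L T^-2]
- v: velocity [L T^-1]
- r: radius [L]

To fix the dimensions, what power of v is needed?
The exponent of v should be 2: a = v^2/r

The LHS a has dimensions [L T^-2]; v has dimensions [L T^-1].
As written, the RHS v^4/r (exponent 4 on v) has dimensions [L^3 T^-4], which does not match.
With exponent 2, the RHS v^2/r has dimensions [L T^-2], matching the LHS.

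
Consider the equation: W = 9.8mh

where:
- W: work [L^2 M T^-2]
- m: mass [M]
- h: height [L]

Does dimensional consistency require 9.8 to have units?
Yes

W has dimensions [L^2 M T^-2], while mh alone has dimensions [L M]. For the equation to balance, the factor 9.8 must carry dimensions [L T^-2] — it is a dimensional constant (a numerical value of a physical quantity with its units suppressed), not a pure number.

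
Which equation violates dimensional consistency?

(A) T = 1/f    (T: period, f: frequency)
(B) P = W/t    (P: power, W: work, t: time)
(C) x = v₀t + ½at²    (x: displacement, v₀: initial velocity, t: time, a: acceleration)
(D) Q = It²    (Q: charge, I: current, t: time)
(D) Q = It²

The equation (D) Q = It² is dimensionally incorrect.

LHS (Q): [I T]
RHS (It²): [I T^2] ✗

The dimensions do not match. The other three equations balance.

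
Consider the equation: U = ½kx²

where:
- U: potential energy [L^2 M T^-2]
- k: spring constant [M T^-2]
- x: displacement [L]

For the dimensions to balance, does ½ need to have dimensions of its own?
No

U has dimensions [L^2 M T^-2] and kx² already has dimensions [L^2 M T^-2], so the equation balances without ½ contributing any dimensions. ½ is a pure (dimensionless) number; changing or removing it would not affect dimensional consistency.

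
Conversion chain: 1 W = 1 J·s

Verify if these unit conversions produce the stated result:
The chain is incorrect (it contains an error).

Incorrect: Watt is J/s, not J·s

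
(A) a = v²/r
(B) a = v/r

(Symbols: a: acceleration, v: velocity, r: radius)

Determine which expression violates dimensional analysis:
(B)

(A) a = v²/r: LHS [L T^-2], RHS [L T^-2] ✓
(B) a = v/r: LHS [L T^-2], RHS [T^-1] ✗

Expression (B) a = v/r is dimensionally incorrect.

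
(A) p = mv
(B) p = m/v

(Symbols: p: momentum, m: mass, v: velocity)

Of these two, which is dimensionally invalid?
(B)

(A) p = mv: LHS [L M T^-1], RHS [L M T^-1] ✓
(B) p = m/v: LHS [L M T^-1], RHS [L^-1 M T] ✗

Expression (B) p = m/v is dimensionally incorrect.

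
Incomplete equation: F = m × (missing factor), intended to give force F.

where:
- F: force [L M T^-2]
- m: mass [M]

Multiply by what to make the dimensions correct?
a (acceleration), dimensions [L T^-2]

F has dimensions [L M T^-2] and m has dimensions [M].
The missing factor must have dimensions [L M T^-2] / [M] = [L T^-2], i.e. acceleration (a).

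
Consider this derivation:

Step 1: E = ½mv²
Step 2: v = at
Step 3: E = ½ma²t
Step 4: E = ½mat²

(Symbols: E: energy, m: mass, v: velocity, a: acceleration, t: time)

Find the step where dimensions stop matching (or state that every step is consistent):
Step 3

Step 1: E = ½mv² → LHS [L^2 M T^-2], RHS [L^2 M T^-2] ✓
Step 2: v = at → LHS [L T^-1], RHS [L T^-1] ✓
Step 3: E = ½ma²t → LHS [L^2 M T^-2], RHS [L^2 M T^-3] ✗

The first dimensional inconsistency appears in step 3: E = ½ma²t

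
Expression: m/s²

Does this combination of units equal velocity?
No

The expression m/s² has dimensions [L T^-2], but velocity has dimensions [L T^-1].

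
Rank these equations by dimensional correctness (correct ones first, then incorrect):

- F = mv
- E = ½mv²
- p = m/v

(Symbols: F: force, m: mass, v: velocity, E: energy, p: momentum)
Dimensionally correct: E = ½mv²
Dimensionally incorrect: F = mv, p = m/v
Ordered (correct first, then incorrect): E = ½mv², F = mv, p = m/v

- F = mv: LHS [L M T^-2], RHS [L M T^-1] → incorrect ✗
- E = ½mv²: LHS [L^2 M T^-2], RHS [L^2 M T^-2] → correct ✓
- p = m/v: LHS [L M T^-1], RHS [L^-1 M T] → incorrect ✗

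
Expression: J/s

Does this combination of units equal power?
Yes

The expression J/s has dimensions [L^2 M T^-3], which is exactly power [L^2 M T^-3].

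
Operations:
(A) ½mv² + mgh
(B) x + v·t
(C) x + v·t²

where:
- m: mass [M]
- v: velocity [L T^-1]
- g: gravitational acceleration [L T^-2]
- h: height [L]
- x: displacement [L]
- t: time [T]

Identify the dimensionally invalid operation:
(C) x + v·t²

(A) ½mv² + mgh: ½mv² [L^2 M T^-2] and mgh [L^2 M T^-2] — same dimensions ✓
(B) x + v·t: x [L] and v·t [L] — same dimensions ✓
(C) x + v·t²: x [L] and v·t² [L T] — different dimensions cannot be added/subtracted ✗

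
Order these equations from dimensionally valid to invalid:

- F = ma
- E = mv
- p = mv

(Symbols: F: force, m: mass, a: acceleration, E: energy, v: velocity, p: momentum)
Dimensionally correct: F = ma, p = mv
Dimensionally incorrect: E = mv
Ordered (correct first, then incorrect): F = ma, p = mv, E = mv

- F = ma: LHS [L M T^-2], RHS [L M T^-2] → correct ✓
- E = mv: LHS [L^2 M T^-2], RHS [L M T^-1] → incorrect ✗
- p = mv: LHS [L M T^-1], RHS [L M T^-1] → correct ✓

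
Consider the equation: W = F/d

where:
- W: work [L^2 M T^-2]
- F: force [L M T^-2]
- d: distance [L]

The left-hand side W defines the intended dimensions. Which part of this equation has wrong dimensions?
The right-hand side term F/d

W has dimensions [L^2 M T^-2], but F/d has dimensions [M T^-2], so the term F/d is dimensionally wrong for W.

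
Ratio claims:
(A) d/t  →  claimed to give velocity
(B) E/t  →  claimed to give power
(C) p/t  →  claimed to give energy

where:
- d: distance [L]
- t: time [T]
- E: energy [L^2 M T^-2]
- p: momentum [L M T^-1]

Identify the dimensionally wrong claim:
(C) p/t does not give energy

(A) d/t: [L T^-1] = velocity [L T^-1] ✓
(B) E/t: [L^2 M T^-3] = power [L^2 M T^-3] ✓
(C) p/t: [L M T^-2] ≠ energy [L^2 M T^-2] ✗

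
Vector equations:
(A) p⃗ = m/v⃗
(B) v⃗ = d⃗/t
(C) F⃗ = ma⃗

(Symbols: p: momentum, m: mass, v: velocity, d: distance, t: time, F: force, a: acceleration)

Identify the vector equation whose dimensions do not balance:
(A) p⃗ = m/v⃗

(A) p⃗ = m/v⃗: LHS [L M T^-1], RHS [L^-1 M T] ✗ — momentum is mass times velocity; should be mv⃗ (and division by a vector is undefined)
(B) v⃗ = d⃗/t: LHS [L T^-1], RHS [L T^-1] ✓ — displacement (vector) divided by time (scalar)
(C) F⃗ = ma⃗: LHS [L M T^-2], RHS [L M T^-2] ✓ — Force and acceleration are vectors, mass is a scalar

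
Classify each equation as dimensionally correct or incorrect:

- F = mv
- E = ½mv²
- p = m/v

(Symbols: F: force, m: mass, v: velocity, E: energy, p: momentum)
Dimensionally correct: E = ½mv²
Dimensionally incorrect: F = mv, p = m/v
Ordered (correct first, then incorrect): E = ½mv², F = mv, p = m/v

- F = mv: LHS [L M T^-2], RHS [L M T^-1] → incorrect ✗
- E = ½mv²: LHS [L^2 M T^-2], RHS [L^2 M T^-2] → correct ✓
- p = m/v: LHS [L M T^-1], RHS [L^-1 M T] → incorrect ✗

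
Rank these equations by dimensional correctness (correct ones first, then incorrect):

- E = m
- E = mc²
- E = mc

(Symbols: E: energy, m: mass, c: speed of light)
Dimensionally correct: E = mc²
Dimensionally incorrect: E = m, E = mc
Ordered (correct first, then incorrect): E = mc², E = m, E = mc

- E = m: LHS [L^2 M T^-2], RHS [M] → incorrect ✗
- E = mc²: LHS [L^2 M T^-2], RHS [L^2 M T^-2] → correct ✓
- E = mc: LHS [L^2 M T^-2], RHS [L M T^-1] → incorrect ✗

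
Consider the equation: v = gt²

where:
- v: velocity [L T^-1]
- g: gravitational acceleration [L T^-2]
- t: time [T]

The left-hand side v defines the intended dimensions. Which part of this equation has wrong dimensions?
The right-hand side term gt²

v has dimensions [L T^-1], but gt² has dimensions [L], so the term gt² is dimensionally wrong for v.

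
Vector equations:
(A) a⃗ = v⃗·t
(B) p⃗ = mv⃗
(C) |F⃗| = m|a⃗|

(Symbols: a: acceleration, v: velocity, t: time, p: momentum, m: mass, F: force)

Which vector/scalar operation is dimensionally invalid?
(A) a⃗ = v⃗·t

(A) a⃗ = v⃗·t: LHS [L T^-2], RHS [L] ✗ — acceleration is velocity per time; should be v⃗/t
(B) p⃗ = mv⃗: LHS [L M T^-1], RHS [L M T^-1] ✓ — mass (scalar) times velocity (vector)
(C) |F⃗| = m|a⃗|: LHS [L M T^-2], RHS [L M T^-2] ✓ — magnitudes of vectors are scalars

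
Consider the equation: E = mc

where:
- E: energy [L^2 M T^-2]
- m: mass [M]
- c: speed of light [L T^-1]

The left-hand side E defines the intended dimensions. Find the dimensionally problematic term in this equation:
The right-hand side term mc

E has dimensions [L^2 M T^-2], but mc has dimensions [L M T^-1], so the term mc is dimensionally wrong for E.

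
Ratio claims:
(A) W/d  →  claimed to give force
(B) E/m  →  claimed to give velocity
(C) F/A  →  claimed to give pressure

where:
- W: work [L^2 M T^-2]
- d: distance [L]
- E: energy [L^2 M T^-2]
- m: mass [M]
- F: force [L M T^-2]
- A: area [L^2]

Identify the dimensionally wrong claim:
(B) E/m does not give velocity

(A) W/d: [L M T^-2] = force [L M T^-2] ✓
(B) E/m: [L^2 T^-2] ≠ velocity [L T^-1] ✗
(C) F/A: [L^-1 M T^-2] = pressure [L^-1 M T^-2] ✓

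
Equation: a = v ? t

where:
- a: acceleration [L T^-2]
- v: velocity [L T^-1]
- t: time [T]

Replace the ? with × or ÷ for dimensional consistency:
division (÷): a = v ÷ t

a [L T^-2]; v [L T^-1]; t [T].
v × t → [L] ✗
v ÷ t → [L T^-2] ✓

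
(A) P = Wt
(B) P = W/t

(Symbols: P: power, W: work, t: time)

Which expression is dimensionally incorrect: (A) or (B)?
(A)

(A) P = Wt: LHS [L^2 M T^-3], RHS [L^2 M T^-1] ✗
(B) P = W/t: LHS [L^2 M T^-3], RHS [L^2 M T^-3] ✓

Expression (A) P = Wt is dimensionally incorrect.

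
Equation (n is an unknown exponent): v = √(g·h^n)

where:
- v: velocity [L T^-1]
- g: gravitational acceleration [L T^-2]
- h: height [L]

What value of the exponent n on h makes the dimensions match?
n = 1

v has dimensions [L T^-1]; h has dimensions [L].
With n = 1: √(g·h^1) has dimensions [L T^-1], matching the LHS ✓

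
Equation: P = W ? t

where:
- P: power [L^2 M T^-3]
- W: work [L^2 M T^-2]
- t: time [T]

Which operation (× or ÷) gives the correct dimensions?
division (÷): P = W ÷ t

P [L^2 M T^-3]; W [L^2 M T^-2]; t [T].
W × t → [L^2 M T^-1] ✗
W ÷ t → [L^2 M T^-3] ✓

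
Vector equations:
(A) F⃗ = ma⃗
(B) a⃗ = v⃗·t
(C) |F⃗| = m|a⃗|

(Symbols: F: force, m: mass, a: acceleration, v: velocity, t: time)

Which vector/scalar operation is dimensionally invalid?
(B) a⃗ = v⃗·t

(A) F⃗ = ma⃗: LHS [L M T^-2], RHS [L M T^-2] ✓ — Force and acceleration are vectors, mass is a scalar
(B) a⃗ = v⃗·t: LHS [L T^-2], RHS [L] ✗ — acceleration is velocity per time; should be v⃗/t
(C) |F⃗| = m|a⃗|: LHS [L M T^-2], RHS [L M T^-2] ✓ — magnitudes of vectors are scalars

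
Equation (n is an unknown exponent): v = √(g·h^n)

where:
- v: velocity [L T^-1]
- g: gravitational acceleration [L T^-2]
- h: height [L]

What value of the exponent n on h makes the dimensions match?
n = 1

v has dimensions [L T^-1]; h has dimensions [L].
With n = 1: √(g·h^1) has dimensions [L T^-1], matching the LHS ✓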